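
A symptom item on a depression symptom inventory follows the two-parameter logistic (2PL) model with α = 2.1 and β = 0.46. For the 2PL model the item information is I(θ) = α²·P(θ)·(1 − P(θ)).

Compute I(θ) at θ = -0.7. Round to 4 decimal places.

P = 1/(1+e^{2.4360}) = 0.0805
P(1−P) = 0.0805 × 0.9195 = 0.0740
I = α² × P(1−P) = 2.1² × 0.0740 = 0.32631

0.3263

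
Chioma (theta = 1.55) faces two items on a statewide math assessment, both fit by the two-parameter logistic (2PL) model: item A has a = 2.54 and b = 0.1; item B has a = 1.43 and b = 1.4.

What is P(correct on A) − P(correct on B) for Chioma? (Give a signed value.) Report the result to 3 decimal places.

0.422

P(theta) = 1 / (1 + exp(−a(theta − b)))
P_A = 0.9755
P_B = 0.5534
P_A − P_B = 0.4220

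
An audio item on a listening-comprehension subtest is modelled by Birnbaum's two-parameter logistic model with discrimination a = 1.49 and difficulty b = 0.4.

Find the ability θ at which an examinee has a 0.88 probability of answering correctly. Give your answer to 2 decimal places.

P(θ) = 1 / (1 + exp(−a(θ − b)))
logit = ln(0.8800/0.1200) = 1.9924
θ = b + logit/(a) = 0.4 + 1.9924/1.4900 = 1.7372

1.74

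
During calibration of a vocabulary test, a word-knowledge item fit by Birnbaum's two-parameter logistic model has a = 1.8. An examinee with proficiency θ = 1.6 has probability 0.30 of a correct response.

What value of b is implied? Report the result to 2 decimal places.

P(θ) = 1 / (1 + exp(−a(θ − b)))
logit(0.30) = ln(0.30/0.70) = -0.8473
b = θ − logit/(a) = 1.6 − (-0.8473)/1.8000 = 2.0707

2.07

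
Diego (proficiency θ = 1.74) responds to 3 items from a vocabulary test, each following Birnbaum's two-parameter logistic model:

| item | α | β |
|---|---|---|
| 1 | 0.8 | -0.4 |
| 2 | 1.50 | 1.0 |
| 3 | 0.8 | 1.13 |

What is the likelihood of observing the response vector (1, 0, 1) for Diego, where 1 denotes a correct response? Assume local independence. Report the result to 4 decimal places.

P(θ) = 1 / (1 + exp(−α(θ − β)))
P_1 = 1/(1+e^{-1.7120}) = 0.8471
P_2 = 1/(1+e^{-1.1100}) = 0.7521
P_3 = 1/(1+e^{-0.4880}) = 0.6196
L = P_1 × (1−P_2) × P_3 = 0.8471 × 0.2479 × 0.6196 = 0.13010

0.1301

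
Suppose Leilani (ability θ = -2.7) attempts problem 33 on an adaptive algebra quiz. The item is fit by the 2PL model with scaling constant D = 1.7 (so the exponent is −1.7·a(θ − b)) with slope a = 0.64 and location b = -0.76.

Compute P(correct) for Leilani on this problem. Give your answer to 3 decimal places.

0.108

P(θ) = 1 / (1 + exp(−D·a(θ − b)))
Exponent: 1.7 × 0.64 × (-2.7 − (-0.76)) = -2.1107
1/(1 + e^{2.1107}) = 0.1081
P = 0.1081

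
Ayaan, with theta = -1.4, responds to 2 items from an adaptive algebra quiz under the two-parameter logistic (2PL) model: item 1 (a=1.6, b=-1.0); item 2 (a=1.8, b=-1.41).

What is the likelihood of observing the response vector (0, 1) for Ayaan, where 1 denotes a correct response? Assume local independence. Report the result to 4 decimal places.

0.3303

P(theta) = 1 / (1 + exp(−a(theta − b)))
P_1 = 1/(1+e^{0.6400}) = 0.3452
P_2 = 1/(1+e^{-0.0180}) = 0.5045
L = (1−P_1) × P_2 = 0.6548 × 0.5045 = 0.33032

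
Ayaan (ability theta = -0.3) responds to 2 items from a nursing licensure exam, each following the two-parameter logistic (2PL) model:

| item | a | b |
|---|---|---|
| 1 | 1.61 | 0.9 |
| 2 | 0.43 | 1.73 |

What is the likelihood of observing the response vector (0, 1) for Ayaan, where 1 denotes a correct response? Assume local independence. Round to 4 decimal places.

P(theta) = 1 / (1 + exp(−a(theta − b)))
P_1 = 1/(1+e^{1.9320}) = 0.1265
P_2 = 1/(1+e^{0.8729}) = 0.2947
L = (1−P_1) × P_2 = 0.8735 × 0.2947 = 0.25737

0.2574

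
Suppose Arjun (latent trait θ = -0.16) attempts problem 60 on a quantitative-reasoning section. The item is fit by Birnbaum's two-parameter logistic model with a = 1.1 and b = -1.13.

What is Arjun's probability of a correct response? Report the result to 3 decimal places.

0.744

P(θ) = 1 / (1 + exp(−a(θ − b)))
Exponent: 1.1 × (-0.16 − (-1.13)) = 1.0670
1/(1 + e^{-1.0670}) = 0.7440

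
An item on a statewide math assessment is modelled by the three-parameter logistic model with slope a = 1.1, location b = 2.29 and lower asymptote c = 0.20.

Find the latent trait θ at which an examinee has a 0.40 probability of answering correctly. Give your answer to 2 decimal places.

1.29

P(θ) = c + (1 − c) · 1 / (1 + exp(−a(θ − b)))
Remove guessing floor: (0.40 − 0.20)/(1 − 0.20) = 0.2500
logit = ln(0.2500/0.7500) = -1.0986
θ = b + logit/(a) = 2.29 + (-1.0986)/1.1000 = 1.2913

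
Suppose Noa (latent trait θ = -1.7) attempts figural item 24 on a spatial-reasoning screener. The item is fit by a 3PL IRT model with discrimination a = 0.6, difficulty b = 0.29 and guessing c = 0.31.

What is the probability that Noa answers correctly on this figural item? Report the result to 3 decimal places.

0.470

P(θ) = c + (1 − c) · 1 / (1 + exp(−a(θ − b)))
Exponent: 0.6 × (-1.7 − 0.29) = -1.1940
1/(1 + e^{1.1940}) = 0.2325
P = 0.31 + 0.69 × 0.2325 = 0.4705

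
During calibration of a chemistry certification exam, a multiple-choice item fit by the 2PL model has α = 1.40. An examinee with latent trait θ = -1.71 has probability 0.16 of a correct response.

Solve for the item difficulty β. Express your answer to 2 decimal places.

-0.53

P(θ) = 1 / (1 + exp(−α(θ − β)))
logit(0.16) = ln(0.16/0.84) = -1.6582
β = θ − logit/(α) = -1.71 − (-1.6582)/1.4000 = -0.5256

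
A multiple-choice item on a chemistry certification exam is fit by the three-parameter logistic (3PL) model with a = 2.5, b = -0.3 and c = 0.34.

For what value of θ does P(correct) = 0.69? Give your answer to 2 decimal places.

-0.25

P(θ) = c + (1 − c) · 1 / (1 + exp(−a(θ − b)))
Remove guessing floor: (0.69 − 0.34)/(1 − 0.34) = 0.5303
logit = ln(0.5303/0.4697) = 0.1214
θ = b + logit/(a) = -0.3 + 0.1214/2.5000 = -0.2515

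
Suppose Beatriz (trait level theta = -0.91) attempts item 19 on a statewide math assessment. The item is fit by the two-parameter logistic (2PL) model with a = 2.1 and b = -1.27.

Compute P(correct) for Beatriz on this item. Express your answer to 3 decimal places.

P(theta) = 1 / (1 + exp(−a(theta − b)))
Exponent: 2.1 × (-0.91 − (-1.27)) = 0.7560
1/(1 + e^{-0.7560}) = 0.6805

0.680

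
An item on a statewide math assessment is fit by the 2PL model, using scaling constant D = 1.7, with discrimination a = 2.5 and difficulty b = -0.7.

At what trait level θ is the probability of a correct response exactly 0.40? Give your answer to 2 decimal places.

-0.80

P(θ) = 1 / (1 + exp(−D·a(θ − b)))
logit = ln(0.4000/0.6000) = -0.4055
θ = b + logit/(1.7·a) = -0.7 + (-0.4055)/4.2500 = -0.7954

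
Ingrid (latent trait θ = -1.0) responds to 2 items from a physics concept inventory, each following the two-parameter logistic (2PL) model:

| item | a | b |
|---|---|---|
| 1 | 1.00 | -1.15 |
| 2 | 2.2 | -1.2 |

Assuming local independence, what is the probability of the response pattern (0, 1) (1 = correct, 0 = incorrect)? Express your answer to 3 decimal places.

0.281

P(θ) = 1 / (1 + exp(−a(θ − b)))
P_1 = 1/(1+e^{-0.1500}) = 0.5374
P_2 = 1/(1+e^{-0.4400}) = 0.6083
L = (1−P_1) × P_2 = 0.4626 × 0.6083 = 0.28136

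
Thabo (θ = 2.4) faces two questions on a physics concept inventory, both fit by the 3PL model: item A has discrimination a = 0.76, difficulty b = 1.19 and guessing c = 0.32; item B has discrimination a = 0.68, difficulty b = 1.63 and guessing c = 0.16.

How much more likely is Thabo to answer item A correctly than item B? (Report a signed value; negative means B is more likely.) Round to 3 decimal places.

P(θ) = c + (1 − c) · 1 / (1 + exp(−a(θ − b)))
P_A = 0.8062
P_B = 0.6875
P_A − P_B = 0.1187

0.119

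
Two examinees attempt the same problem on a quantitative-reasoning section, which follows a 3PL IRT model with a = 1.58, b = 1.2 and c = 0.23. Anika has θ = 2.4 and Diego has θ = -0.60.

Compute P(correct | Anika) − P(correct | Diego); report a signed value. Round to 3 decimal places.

P(θ) = c + (1 − c) · 1 / (1 + exp(−a(θ − b)))
P(Anika) = 0.8995  [exponent 1.8960]
P(Diego) = 0.2723  [exponent -2.8440]
Difference = 0.8995 − 0.2723 = 0.6271

0.627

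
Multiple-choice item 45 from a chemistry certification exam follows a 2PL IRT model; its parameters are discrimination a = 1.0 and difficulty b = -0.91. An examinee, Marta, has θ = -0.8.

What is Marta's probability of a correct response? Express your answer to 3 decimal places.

0.527

P(θ) = 1 / (1 + exp(−a(θ − b)))
Exponent: 1.0 × (-0.8 − (-0.91)) = 0.1100
1/(1 + e^{-0.1100}) = 0.5275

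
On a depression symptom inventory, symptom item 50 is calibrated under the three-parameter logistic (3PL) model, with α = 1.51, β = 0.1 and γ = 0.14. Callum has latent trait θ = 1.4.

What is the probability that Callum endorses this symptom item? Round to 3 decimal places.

P(θ) = γ + (1 − γ) · 1 / (1 + exp(−α(θ − β)))
Exponent: 1.51 × (1.4 − 0.1) = 1.9630
1/(1 + e^{-1.9630}) = 0.8769
P = 0.14 + 0.86 × 0.8769 = 0.8941

0.894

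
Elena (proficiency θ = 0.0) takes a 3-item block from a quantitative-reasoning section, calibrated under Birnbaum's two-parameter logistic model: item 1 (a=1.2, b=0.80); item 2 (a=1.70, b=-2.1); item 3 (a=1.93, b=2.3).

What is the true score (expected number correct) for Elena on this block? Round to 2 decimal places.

1.26

P(θ) = 1 / (1 + exp(−a(θ − b)))
P_1 = 1/(1+e^{0.9600}) = 0.2769
P_2 = 1/(1+e^{-3.5700}) = 0.9726
P_3 = 1/(1+e^{4.4390}) = 0.0117
E[score] = 0.2769 + 0.9726 + 0.0117 = 1.2612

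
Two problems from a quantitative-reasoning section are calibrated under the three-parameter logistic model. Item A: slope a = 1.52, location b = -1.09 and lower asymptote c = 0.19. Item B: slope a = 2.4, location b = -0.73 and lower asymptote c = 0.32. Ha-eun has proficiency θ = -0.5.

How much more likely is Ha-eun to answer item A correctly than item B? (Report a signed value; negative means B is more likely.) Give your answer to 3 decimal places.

0.014

P(θ) = c + (1 − c) · 1 / (1 + exp(−a(θ − b)))
P_A = 0.7653
P_B = 0.7515
P_A − P_B = 0.0138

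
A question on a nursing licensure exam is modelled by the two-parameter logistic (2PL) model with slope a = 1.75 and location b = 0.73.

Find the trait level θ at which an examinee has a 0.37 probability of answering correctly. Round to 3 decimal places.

0.426

P(θ) = 1 / (1 + exp(−a(θ − b)))
logit = ln(0.3700/0.6300) = -0.5322
θ = b + logit/(a) = 0.73 + (-0.5322)/1.7500 = 0.4259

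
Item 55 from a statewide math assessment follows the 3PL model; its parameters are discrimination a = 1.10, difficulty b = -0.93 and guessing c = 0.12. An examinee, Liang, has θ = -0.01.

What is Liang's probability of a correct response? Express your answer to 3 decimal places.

P(θ) = c + (1 − c) · 1 / (1 + exp(−a(θ − b)))
Exponent: 1.10 × (-0.01 − (-0.93)) = 1.0120
1/(1 + e^{-1.0120}) = 0.7334
P = 0.12 + 0.88 × 0.7334 = 0.7654

0.765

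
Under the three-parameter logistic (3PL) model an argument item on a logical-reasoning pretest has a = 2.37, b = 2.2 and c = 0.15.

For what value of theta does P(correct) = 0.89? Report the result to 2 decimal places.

3.00

P(theta) = c + (1 − c) · 1 / (1 + exp(−a(theta − b)))
Remove guessing floor: (0.89 − 0.15)/(1 − 0.15) = 0.8706
logit = ln(0.8706/0.1294) = 1.9062
theta = b + logit/(a) = 2.2 + 1.9062/2.3700 = 3.0043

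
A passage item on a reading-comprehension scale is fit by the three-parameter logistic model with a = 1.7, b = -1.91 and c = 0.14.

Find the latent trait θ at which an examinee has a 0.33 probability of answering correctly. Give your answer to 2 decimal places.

-2.65

P(θ) = c + (1 − c) · 1 / (1 + exp(−a(θ − b)))
Remove guessing floor: (0.33 − 0.14)/(1 − 0.14) = 0.2209
logit = ln(0.2209/0.7791) = -1.2603
θ = b + logit/(a) = -1.91 + (-1.2603)/1.7000 = -2.6513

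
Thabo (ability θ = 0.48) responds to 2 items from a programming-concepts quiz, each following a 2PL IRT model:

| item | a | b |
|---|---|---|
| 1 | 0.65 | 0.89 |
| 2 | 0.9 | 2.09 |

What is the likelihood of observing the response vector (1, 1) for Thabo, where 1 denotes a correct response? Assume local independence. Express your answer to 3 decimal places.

0.082

P(θ) = 1 / (1 + exp(−a(θ − b)))
P_1 = 1/(1+e^{0.2665}) = 0.4338
P_2 = 1/(1+e^{1.4490}) = 0.1902
L = P_1 × P_2 = 0.4338 × 0.1902 = 0.08248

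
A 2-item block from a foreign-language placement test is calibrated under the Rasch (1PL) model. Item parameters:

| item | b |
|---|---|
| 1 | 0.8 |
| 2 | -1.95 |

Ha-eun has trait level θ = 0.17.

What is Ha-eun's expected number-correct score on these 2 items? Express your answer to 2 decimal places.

P(θ) = 1 / (1 + exp(−(θ − b)))
P_1 = 1/(1+e^{0.6300}) = 0.3475
P_2 = 1/(1+e^{-2.1200}) = 0.8928
E[score] = 0.3475 + 0.8928 = 1.2403

1.24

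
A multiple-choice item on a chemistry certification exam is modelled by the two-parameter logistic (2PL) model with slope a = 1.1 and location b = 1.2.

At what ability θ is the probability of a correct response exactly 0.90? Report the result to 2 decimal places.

P(θ) = 1 / (1 + exp(−a(θ − b)))
logit = ln(0.9000/0.1000) = 2.1972
θ = b + logit/(a) = 1.2 + 2.1972/1.1000 = 3.1975

3.20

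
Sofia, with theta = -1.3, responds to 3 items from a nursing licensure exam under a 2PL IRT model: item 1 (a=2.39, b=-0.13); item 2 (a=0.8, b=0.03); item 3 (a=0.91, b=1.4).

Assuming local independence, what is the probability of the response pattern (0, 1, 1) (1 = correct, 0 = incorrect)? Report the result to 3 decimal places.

P(theta) = 1 / (1 + exp(−a(theta − b)))
P_1 = 1/(1+e^{2.7963}) = 0.0575
P_2 = 1/(1+e^{1.0640}) = 0.2565
P_3 = 1/(1+e^{2.4570}) = 0.0789
L = (1−P_1) × P_2 × P_3 = 0.9425 × 0.2565 × 0.0789 = 0.01908

0.019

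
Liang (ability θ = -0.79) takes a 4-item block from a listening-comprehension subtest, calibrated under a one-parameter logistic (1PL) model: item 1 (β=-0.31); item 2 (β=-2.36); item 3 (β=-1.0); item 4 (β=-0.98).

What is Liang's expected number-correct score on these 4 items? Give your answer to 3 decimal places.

2.310

P(θ) = 1 / (1 + exp(−(θ − β)))
P_1 = 1/(1+e^{0.4800}) = 0.3823
P_2 = 1/(1+e^{-1.5700}) = 0.8278
P_3 = 1/(1+e^{-0.2100}) = 0.5523
P_4 = 1/(1+e^{-0.1900}) = 0.5474
E[score] = 0.3823 + 0.8278 + 0.5523 + 0.5474 = 2.3097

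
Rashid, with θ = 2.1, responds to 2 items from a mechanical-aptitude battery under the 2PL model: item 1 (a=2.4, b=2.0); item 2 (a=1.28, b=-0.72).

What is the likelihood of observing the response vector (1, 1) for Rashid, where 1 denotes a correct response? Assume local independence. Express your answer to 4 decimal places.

P(θ) = 1 / (1 + exp(−a(θ − b)))
P_1 = 1/(1+e^{-0.2400}) = 0.5597
P_2 = 1/(1+e^{-3.6096}) = 0.9737
L = P_1 × P_2 = 0.5597 × 0.9737 = 0.54497

0.5450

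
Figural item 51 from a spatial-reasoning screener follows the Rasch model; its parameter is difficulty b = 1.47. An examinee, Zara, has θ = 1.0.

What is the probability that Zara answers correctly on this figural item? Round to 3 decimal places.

P(θ) = 1 / (1 + exp(−(θ − b)))
Exponent: (1.0 − 1.47) = -0.4700
1/(1 + e^{0.4700}) = 0.3846
P = 0.3846

0.385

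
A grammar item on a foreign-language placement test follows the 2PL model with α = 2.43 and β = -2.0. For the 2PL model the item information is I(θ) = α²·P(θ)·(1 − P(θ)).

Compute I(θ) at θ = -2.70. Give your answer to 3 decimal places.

0.771

P = 1/(1+e^{1.7010}) = 0.1543
P(1−P) = 0.1543 × 0.8457 = 0.1305
I = α² × P(1−P) = 2.43² × 0.1305 = 0.77068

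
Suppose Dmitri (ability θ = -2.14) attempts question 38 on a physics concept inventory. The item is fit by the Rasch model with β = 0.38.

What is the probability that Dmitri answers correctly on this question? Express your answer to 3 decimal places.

P(θ) = 1 / (1 + exp(−(θ − β)))
Exponent: (-2.14 − 0.38) = -2.5200
1/(1 + e^{2.5200}) = 0.0745
P = 0.0745

0.074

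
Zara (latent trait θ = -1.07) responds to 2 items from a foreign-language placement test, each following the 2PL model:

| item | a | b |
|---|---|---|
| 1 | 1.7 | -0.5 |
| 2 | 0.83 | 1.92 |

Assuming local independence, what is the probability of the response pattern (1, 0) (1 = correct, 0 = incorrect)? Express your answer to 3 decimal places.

P(θ) = 1 / (1 + exp(−a(θ − b)))
P_1 = 1/(1+e^{0.9690}) = 0.2751
P_2 = 1/(1+e^{2.4817}) = 0.0772
L = P_1 × (1−P_2) = 0.2751 × 0.9228 = 0.25386

0.254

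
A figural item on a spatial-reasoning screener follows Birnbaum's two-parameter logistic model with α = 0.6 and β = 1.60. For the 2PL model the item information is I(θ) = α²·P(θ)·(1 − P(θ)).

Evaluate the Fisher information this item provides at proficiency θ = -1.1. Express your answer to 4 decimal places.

0.0496

P = 1/(1+e^{1.6200}) = 0.1652
P(1−P) = 0.1652 × 0.8348 = 0.1379
I = α² × P(1−P) = 0.6² × 0.1379 = 0.04965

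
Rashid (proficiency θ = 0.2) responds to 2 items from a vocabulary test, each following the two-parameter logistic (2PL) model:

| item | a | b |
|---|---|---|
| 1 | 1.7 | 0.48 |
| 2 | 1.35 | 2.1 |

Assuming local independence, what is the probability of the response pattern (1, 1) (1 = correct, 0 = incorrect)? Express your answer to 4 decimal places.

P(θ) = 1 / (1 + exp(−a(θ − b)))
P_1 = 1/(1+e^{0.4760}) = 0.3832
P_2 = 1/(1+e^{2.5650}) = 0.0714
L = P_1 × P_2 = 0.3832 × 0.0714 = 0.02737

0.0274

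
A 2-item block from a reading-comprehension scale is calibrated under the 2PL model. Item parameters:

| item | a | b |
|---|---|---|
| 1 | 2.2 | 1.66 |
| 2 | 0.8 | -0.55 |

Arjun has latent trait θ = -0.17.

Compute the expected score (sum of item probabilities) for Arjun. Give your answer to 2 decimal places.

0.59

P(θ) = 1 / (1 + exp(−a(θ − b)))
P_1 = 1/(1+e^{4.0260}) = 0.0175
P_2 = 1/(1+e^{-0.3040}) = 0.5754
E[score] = 0.0175 + 0.5754 = 0.5930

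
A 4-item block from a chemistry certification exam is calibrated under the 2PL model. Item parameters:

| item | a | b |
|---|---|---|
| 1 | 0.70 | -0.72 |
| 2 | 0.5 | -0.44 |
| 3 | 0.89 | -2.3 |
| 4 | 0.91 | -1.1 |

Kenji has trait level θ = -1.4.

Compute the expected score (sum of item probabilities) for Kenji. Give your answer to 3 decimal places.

1.888

P(θ) = 1 / (1 + exp(−a(θ − b)))
P_1 = 1/(1+e^{0.4760}) = 0.3832
P_2 = 1/(1+e^{0.4800}) = 0.3823
P_3 = 1/(1+e^{-0.8010}) = 0.6902
P_4 = 1/(1+e^{0.2730}) = 0.4322
E[score] = 0.3832 + 0.3823 + 0.6902 + 0.4322 = 1.8878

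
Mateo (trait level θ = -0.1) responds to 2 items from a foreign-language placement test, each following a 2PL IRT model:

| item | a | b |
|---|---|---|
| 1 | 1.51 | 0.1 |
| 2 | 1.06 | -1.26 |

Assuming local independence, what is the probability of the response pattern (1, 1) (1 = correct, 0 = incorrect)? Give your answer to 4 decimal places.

P(θ) = 1 / (1 + exp(−a(θ − b)))
P_1 = 1/(1+e^{0.3020}) = 0.4251
P_2 = 1/(1+e^{-1.2296}) = 0.7737
L = P_1 × P_2 = 0.4251 × 0.7737 = 0.32890

0.3289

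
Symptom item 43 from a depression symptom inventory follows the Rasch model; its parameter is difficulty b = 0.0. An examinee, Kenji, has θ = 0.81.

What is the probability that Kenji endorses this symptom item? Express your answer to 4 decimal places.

0.6921

P(θ) = 1 / (1 + exp(−(θ − b)))
Exponent: (0.81 − 0.0) = 0.8100
1/(1 + e^{-0.8100}) = 0.6921
P = 0.6921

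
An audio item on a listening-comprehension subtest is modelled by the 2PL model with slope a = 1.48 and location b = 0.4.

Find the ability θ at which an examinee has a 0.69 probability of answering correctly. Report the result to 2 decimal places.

P(θ) = 1 / (1 + exp(−a(θ − b)))
logit = ln(0.6900/0.3100) = 0.8001
θ = b + logit/(a) = 0.4 + 0.8001/1.4800 = 0.9406

0.94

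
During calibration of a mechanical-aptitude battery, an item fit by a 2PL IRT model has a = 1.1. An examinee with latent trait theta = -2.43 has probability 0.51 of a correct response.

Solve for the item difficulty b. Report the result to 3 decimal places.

-2.466

P(theta) = 1 / (1 + exp(−a(theta − b)))
logit(0.51) = ln(0.51/0.49) = 0.0400
b = theta − logit/(a) = -2.43 − 0.0400/1.1000 = -2.4664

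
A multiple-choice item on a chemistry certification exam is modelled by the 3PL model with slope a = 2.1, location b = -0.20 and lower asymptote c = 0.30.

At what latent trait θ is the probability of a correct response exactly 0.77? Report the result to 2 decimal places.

0.14

P(θ) = c + (1 − c) · 1 / (1 + exp(−a(θ − b)))
Remove guessing floor: (0.77 − 0.30)/(1 − 0.30) = 0.6714
logit = ln(0.6714/0.3286) = 0.7147
θ = b + logit/(a) = -0.20 + 0.7147/2.1000 = 0.1403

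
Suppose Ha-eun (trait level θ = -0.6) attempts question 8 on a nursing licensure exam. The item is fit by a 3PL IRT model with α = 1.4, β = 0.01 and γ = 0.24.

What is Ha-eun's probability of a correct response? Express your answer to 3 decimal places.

P(θ) = γ + (1 − γ) · 1 / (1 + exp(−α(θ − β)))
Exponent: 1.4 × (-0.6 − 0.01) = -0.8540
1/(1 + e^{0.8540}) = 0.2986
P = 0.24 + 0.76 × 0.2986 = 0.4669

0.467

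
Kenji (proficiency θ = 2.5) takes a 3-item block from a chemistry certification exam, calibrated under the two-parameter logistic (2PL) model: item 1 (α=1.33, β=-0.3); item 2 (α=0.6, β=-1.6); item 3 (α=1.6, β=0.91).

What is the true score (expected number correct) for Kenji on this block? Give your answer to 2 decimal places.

2.82

P(θ) = 1 / (1 + exp(−α(θ − β)))
P_1 = 1/(1+e^{-3.7240}) = 0.9764
P_2 = 1/(1+e^{-2.4600}) = 0.9213
P_3 = 1/(1+e^{-2.5440}) = 0.9272
E[score] = 0.9764 + 0.9213 + 0.9272 = 2.8249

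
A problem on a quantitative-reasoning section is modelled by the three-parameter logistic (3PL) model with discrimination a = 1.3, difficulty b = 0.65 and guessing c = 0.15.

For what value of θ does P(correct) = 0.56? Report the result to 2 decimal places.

0.60

P(θ) = c + (1 − c) · 1 / (1 + exp(−a(θ − b)))
Remove guessing floor: (0.56 − 0.15)/(1 − 0.15) = 0.4824
logit = ln(0.4824/0.5176) = -0.0706
θ = b + logit/(a) = 0.65 + (-0.0706)/1.3000 = 0.5957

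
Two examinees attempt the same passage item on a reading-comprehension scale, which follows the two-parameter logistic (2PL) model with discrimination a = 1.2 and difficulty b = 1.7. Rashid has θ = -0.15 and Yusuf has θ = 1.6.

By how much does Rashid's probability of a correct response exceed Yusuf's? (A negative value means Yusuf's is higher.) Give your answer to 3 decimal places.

P(θ) = 1 / (1 + exp(−a(θ − b)))
P(Rashid) = 0.0980  [exponent -2.2200]
P(Yusuf) = 0.4700  [exponent -0.1200]
Difference = 0.0980 − 0.4700 = -0.3721

-0.372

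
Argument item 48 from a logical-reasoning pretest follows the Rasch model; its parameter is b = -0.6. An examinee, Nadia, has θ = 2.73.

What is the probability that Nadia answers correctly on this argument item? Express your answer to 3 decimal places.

P(θ) = 1 / (1 + exp(−(θ − b)))
Exponent: (2.73 − (-0.6)) = 3.3300
1/(1 + e^{-3.3300}) = 0.9654
P = 0.9654

0.965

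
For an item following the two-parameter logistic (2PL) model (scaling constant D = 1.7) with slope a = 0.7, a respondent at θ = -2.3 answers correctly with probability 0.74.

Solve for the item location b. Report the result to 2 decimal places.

P(θ) = 1 / (1 + exp(−D·a(θ − b)))
logit(0.74) = ln(0.74/0.26) = 1.0460
b = θ − logit/(1.7·a) = -2.3 − 1.0460/1.1900 = -3.1790

-3.18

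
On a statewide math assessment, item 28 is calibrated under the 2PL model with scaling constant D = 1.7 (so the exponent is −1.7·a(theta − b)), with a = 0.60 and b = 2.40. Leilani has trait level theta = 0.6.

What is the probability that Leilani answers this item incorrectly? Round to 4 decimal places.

0.8625

P(theta) = 1 / (1 + exp(−D·a(theta − b)))
Exponent: 1.7 × 0.60 × (0.6 − 2.40) = -1.8360
1/(1 + e^{1.8360}) = 0.1375
P = 0.1375
P(incorrect) = 1 − 0.1375 = 0.8625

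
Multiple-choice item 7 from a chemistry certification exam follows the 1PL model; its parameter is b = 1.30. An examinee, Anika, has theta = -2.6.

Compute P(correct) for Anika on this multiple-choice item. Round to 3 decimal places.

P(theta) = 1 / (1 + exp(−(theta − b)))
Exponent: (-2.6 − 1.30) = -3.9000
1/(1 + e^{3.9000}) = 0.0198
P = 0.0198

0.020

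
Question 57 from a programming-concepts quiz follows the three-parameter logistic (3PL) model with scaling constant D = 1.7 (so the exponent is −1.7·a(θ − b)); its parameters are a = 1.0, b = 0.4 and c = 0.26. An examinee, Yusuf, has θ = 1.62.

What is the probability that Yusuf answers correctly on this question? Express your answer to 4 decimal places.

0.9174

P(θ) = c + (1 − c) · 1 / (1 + exp(−D·a(θ − b)))
Exponent: 1.7 × 1.0 × (1.62 − 0.4) = 2.0740
1/(1 + e^{-2.0740}) = 0.8884
P = 0.26 + 0.74 × 0.8884 = 0.9174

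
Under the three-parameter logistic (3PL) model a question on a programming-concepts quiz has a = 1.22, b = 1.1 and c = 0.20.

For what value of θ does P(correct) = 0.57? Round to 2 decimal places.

0.98

P(θ) = c + (1 − c) · 1 / (1 + exp(−a(θ − b)))
Remove guessing floor: (0.57 − 0.20)/(1 − 0.20) = 0.4625
logit = ln(0.4625/0.5375) = -0.1503
θ = b + logit/(a) = 1.1 + (-0.1503)/1.2200 = 0.9768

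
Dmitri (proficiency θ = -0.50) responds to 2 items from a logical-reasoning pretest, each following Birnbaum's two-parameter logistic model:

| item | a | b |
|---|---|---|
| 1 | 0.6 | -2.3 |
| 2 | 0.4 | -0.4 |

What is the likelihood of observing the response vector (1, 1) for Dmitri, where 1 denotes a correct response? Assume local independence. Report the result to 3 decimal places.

P(θ) = 1 / (1 + exp(−a(θ − b)))
P_1 = 1/(1+e^{-1.0800}) = 0.7465
P_2 = 1/(1+e^{0.0400}) = 0.4900
L = P_1 × P_2 = 0.7465 × 0.4900 = 0.36578

0.366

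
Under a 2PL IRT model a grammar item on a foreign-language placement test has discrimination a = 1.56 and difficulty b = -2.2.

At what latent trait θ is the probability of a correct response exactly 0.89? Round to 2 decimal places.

-0.86

P(θ) = 1 / (1 + exp(−a(θ − b)))
logit = ln(0.8900/0.1100) = 2.0907
θ = b + logit/(a) = -2.2 + 2.0907/1.5600 = -0.8598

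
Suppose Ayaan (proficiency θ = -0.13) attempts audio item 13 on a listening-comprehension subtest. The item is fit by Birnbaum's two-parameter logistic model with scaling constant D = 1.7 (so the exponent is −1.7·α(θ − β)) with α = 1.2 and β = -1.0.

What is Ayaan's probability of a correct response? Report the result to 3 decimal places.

P(θ) = 1 / (1 + exp(−D·α(θ − β)))
Exponent: 1.7 × 1.2 × (-0.13 − (-1.0)) = 1.7748
1/(1 + e^{-1.7748}) = 0.8551
P = 0.8551

0.855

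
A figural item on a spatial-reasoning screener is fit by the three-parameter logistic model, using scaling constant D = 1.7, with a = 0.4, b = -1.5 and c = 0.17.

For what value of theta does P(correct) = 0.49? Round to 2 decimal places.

-2.19

P(theta) = c + (1 − c) · 1 / (1 + exp(−D·a(theta − b)))
Remove guessing floor: (0.49 − 0.17)/(1 − 0.17) = 0.3855
logit = ln(0.3855/0.6145) = -0.4661
theta = b + logit/(1.7·a) = -1.5 + (-0.4661)/0.6800 = -2.1854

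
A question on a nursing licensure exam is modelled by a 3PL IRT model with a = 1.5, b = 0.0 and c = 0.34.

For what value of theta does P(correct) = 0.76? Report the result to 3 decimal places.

0.373

P(theta) = c + (1 − c) · 1 / (1 + exp(−a(theta − b)))
Remove guessing floor: (0.76 − 0.34)/(1 − 0.34) = 0.6364
logit = ln(0.6364/0.3636) = 0.5596
theta = b + logit/(a) = 0.0 + 0.5596/1.5000 = 0.3731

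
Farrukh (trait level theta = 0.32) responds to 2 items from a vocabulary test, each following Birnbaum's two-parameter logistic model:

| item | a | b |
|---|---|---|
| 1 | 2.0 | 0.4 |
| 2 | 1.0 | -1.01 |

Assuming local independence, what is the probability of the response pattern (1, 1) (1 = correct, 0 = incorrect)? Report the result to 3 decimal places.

0.364

P(theta) = 1 / (1 + exp(−a(theta − b)))
P_1 = 1/(1+e^{0.1600}) = 0.4601
P_2 = 1/(1+e^{-1.3300}) = 0.7908
L = P_1 × P_2 = 0.4601 × 0.7908 = 0.36385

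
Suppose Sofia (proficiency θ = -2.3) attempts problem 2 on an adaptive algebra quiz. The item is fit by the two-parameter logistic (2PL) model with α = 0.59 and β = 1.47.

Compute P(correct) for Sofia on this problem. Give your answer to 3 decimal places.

P(θ) = 1 / (1 + exp(−α(θ − β)))
Exponent: 0.59 × (-2.3 − 1.47) = -2.2243
1/(1 + e^{2.2243}) = 0.0976

0.098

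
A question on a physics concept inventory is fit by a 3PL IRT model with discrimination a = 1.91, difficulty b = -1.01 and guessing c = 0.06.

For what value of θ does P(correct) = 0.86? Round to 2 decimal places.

-0.10

P(θ) = c + (1 − c) · 1 / (1 + exp(−a(θ − b)))
Remove guessing floor: (0.86 − 0.06)/(1 − 0.06) = 0.8511
logit = ln(0.8511/0.1489) = 1.7430
θ = b + logit/(a) = -1.01 + 1.7430/1.9100 = -0.0975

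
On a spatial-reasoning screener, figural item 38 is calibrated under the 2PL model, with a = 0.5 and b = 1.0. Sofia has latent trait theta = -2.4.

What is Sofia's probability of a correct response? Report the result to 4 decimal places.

P(theta) = 1 / (1 + exp(−a(theta − b)))
Exponent: 0.5 × (-2.4 − 1.0) = -1.7000
1/(1 + e^{1.7000}) = 0.1545

0.1545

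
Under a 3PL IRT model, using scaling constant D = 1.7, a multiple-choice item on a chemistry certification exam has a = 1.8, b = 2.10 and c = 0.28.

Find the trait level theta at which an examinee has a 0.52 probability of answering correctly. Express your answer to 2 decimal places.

1.87

P(theta) = c + (1 − c) · 1 / (1 + exp(−D·a(theta − b)))
Remove guessing floor: (0.52 − 0.28)/(1 − 0.28) = 0.3333
logit = ln(0.3333/0.6667) = -0.6931
theta = b + logit/(1.7·a) = 2.10 + (-0.6931)/3.0600 = 1.8735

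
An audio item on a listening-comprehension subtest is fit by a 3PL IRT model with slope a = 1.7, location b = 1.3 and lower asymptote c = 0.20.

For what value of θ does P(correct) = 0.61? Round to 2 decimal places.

P(θ) = c + (1 − c) · 1 / (1 + exp(−a(θ − b)))
Remove guessing floor: (0.61 − 0.20)/(1 − 0.20) = 0.5125
logit = ln(0.5125/0.4875) = 0.0500
θ = b + logit/(a) = 1.3 + 0.0500/1.7000 = 1.3294

1.33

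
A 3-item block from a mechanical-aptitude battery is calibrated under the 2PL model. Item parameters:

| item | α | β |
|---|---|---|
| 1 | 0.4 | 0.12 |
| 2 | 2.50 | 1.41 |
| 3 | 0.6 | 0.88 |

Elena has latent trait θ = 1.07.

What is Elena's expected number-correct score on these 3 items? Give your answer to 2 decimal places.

1.42

P(θ) = 1 / (1 + exp(−α(θ − β)))
P_1 = 1/(1+e^{-0.3800}) = 0.5939
P_2 = 1/(1+e^{0.8500}) = 0.2994
P_3 = 1/(1+e^{-0.1140}) = 0.5285
E[score] = 0.5939 + 0.2994 + 0.5285 = 1.4218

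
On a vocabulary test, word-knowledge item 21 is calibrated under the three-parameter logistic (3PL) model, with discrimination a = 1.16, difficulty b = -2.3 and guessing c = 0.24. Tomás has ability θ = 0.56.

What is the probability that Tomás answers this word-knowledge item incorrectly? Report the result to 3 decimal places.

P(θ) = c + (1 − c) · 1 / (1 + exp(−a(θ − b)))
Exponent: 1.16 × (0.56 − (-2.3)) = 3.3176
1/(1 + e^{-3.3176}) = 0.9650
P = 0.24 + 0.76 × 0.9650 = 0.9734
P(incorrect) = 1 − 0.9734 = 0.0266

0.027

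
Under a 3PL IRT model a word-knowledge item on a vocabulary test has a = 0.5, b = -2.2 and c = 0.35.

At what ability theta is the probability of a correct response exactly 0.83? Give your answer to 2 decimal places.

-0.12

P(theta) = c + (1 − c) · 1 / (1 + exp(−a(theta − b)))
Remove guessing floor: (0.83 − 0.35)/(1 − 0.35) = 0.7385
logit = ln(0.7385/0.2615) = 1.0380
theta = b + logit/(a) = -2.2 + 1.0380/0.5000 = -0.1240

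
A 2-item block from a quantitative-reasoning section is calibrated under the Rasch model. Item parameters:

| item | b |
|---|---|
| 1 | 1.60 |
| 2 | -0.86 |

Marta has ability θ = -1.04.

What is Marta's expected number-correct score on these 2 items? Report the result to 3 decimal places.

0.522

P(θ) = 1 / (1 + exp(−(θ − b)))
P_1 = 1/(1+e^{2.6400}) = 0.0666
P_2 = 1/(1+e^{0.1800}) = 0.4551
E[score] = 0.0666 + 0.4551 = 0.5217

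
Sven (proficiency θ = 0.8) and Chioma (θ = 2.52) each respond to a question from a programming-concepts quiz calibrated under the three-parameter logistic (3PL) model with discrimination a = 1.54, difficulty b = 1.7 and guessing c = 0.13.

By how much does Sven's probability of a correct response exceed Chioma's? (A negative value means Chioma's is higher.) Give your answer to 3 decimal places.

-0.504

P(θ) = c + (1 − c) · 1 / (1 + exp(−a(θ − b)))
P(Sven) = 0.3040  [exponent -1.3860]
P(Chioma) = 0.8082  [exponent 1.2628]
Difference = 0.3040 − 0.8082 = -0.5041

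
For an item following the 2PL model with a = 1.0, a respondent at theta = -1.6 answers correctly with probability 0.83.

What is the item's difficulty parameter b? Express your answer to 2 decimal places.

P(theta) = 1 / (1 + exp(−a(theta − b)))
logit(0.83) = ln(0.83/0.17) = 1.5856
b = theta − logit/(a) = -1.6 − 1.5856/1.0000 = -3.1856

-3.19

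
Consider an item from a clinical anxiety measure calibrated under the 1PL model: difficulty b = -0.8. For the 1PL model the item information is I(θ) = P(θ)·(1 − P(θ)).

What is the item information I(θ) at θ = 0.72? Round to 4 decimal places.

0.1473

P = 1/(1+e^{-1.5200}) = 0.8205
P(1−P) = 0.8205 × 0.1795 = 0.1473
I = P(1−P) = 0.14726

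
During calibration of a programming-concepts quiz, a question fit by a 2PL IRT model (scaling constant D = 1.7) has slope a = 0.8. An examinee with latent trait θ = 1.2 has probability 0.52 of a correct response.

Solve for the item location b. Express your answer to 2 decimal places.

P(θ) = 1 / (1 + exp(−D·a(θ − b)))
logit(0.52) = ln(0.52/0.48) = 0.0800
b = θ − logit/(1.7·a) = 1.2 − 0.0800/1.3600 = 1.1411

1.14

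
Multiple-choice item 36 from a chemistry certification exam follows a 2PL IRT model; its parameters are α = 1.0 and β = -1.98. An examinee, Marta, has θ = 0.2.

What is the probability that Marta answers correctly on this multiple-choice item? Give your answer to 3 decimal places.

0.898

P(θ) = 1 / (1 + exp(−α(θ − β)))
Exponent: 1.0 × (0.2 − (-1.98)) = 2.1800
1/(1 + e^{-2.1800}) = 0.8984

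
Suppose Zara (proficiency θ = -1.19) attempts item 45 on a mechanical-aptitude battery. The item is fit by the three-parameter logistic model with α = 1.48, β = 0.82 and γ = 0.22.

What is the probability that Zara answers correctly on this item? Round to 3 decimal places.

0.258

P(θ) = γ + (1 − γ) · 1 / (1 + exp(−α(θ − β)))
Exponent: 1.48 × (-1.19 − 0.82) = -2.9748
1/(1 + e^{2.9748}) = 0.0486
P = 0.22 + 0.78 × 0.0486 = 0.2579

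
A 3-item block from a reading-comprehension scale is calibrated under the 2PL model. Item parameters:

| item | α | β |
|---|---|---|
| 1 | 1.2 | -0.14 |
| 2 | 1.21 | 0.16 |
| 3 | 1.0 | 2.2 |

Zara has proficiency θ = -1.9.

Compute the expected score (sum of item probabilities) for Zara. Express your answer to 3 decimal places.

P(θ) = 1 / (1 + exp(−α(θ − β)))
P_1 = 1/(1+e^{2.1120}) = 0.1079
P_2 = 1/(1+e^{2.4926}) = 0.0764
P_3 = 1/(1+e^{4.1000}) = 0.0163
E[score] = 0.1079 + 0.0764 + 0.0163 = 0.2006

0.201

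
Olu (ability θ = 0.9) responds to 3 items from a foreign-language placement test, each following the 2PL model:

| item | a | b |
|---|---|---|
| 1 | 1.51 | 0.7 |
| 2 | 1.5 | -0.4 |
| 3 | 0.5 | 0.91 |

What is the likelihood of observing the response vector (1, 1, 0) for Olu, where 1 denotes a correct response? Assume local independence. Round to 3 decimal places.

P(θ) = 1 / (1 + exp(−a(θ − b)))
P_1 = 1/(1+e^{-0.3020}) = 0.5749
P_2 = 1/(1+e^{-1.9500}) = 0.8754
P_3 = 1/(1+e^{0.0050}) = 0.4988
L = P_1 × P_2 × (1−P_3) = 0.5749 × 0.8754 × 0.5012 = 0.25229

0.252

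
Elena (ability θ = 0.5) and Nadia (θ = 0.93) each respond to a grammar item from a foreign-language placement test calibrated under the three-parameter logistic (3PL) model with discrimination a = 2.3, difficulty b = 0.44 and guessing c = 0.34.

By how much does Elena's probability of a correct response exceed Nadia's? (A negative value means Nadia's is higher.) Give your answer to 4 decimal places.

P(θ) = c + (1 − c) · 1 / (1 + exp(−a(θ − b)))
P(Elena) = 0.6927  [exponent 0.1380]
P(Nadia) = 0.8385  [exponent 1.1270]
Difference = 0.6927 − 0.8385 = -0.1458

-0.1458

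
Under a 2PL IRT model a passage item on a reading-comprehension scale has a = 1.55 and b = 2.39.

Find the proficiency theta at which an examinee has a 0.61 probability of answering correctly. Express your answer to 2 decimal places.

P(theta) = 1 / (1 + exp(−a(theta − b)))
logit = ln(0.6100/0.3900) = 0.4473
theta = b + logit/(a) = 2.39 + 0.4473/1.5500 = 2.6786

2.68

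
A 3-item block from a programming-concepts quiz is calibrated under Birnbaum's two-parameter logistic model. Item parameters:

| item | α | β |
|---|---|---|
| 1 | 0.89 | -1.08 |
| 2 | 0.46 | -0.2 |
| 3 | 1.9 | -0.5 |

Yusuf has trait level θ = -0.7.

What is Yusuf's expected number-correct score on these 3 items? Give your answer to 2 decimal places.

1.43

P(θ) = 1 / (1 + exp(−α(θ − β)))
P_1 = 1/(1+e^{-0.3382}) = 0.5838
P_2 = 1/(1+e^{0.2300}) = 0.4428
P_3 = 1/(1+e^{0.3800}) = 0.4061
E[score] = 0.5838 + 0.4428 + 0.4061 = 1.4326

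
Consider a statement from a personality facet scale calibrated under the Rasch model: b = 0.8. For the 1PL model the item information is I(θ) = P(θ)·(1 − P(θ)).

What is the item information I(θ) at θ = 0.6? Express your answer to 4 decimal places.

0.2475

P = 1/(1+e^{0.2000}) = 0.4502
P(1−P) = 0.4502 × 0.5498 = 0.2475
I = P(1−P) = 0.24752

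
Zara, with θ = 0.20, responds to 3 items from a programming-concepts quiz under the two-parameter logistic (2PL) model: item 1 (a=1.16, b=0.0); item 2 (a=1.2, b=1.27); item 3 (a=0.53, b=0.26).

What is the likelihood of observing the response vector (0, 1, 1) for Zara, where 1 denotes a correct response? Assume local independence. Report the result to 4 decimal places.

0.0472

P(θ) = 1 / (1 + exp(−a(θ − b)))
P_1 = 1/(1+e^{-0.2320}) = 0.5577
P_2 = 1/(1+e^{1.2840}) = 0.2169
P_3 = 1/(1+e^{0.0318}) = 0.4921
L = (1−P_1) × P_2 × P_3 = 0.4423 × 0.2169 × 0.4921 = 0.04719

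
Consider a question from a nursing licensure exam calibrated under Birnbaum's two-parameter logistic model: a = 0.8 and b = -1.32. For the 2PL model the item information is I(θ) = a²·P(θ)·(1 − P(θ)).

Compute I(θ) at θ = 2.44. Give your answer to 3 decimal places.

0.029

P = 1/(1+e^{-3.0080}) = 0.9529
P(1−P) = 0.9529 × 0.0471 = 0.0449
I = a² × P(1−P) = 0.8² × 0.0449 = 0.02870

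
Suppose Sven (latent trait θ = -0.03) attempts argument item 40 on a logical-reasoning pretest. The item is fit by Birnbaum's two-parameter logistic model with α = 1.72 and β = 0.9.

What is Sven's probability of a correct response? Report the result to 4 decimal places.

0.1680

P(θ) = 1 / (1 + exp(−α(θ − β)))
Exponent: 1.72 × (-0.03 − 0.9) = -1.5996
1/(1 + e^{1.5996}) = 0.1680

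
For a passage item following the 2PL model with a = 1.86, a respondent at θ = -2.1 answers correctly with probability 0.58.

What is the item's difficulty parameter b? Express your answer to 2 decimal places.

P(θ) = 1 / (1 + exp(−a(θ − b)))
logit(0.58) = ln(0.58/0.42) = 0.3228
b = θ − logit/(a) = -2.1 − 0.3228/1.8600 = -2.2735

-2.27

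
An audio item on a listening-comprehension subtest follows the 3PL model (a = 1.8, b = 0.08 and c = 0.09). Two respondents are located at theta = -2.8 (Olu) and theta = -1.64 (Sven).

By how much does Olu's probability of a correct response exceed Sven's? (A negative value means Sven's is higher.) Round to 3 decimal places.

-0.034

P(theta) = c + (1 − c) · 1 / (1 + exp(−a(theta − b)))
P(Olu) = 0.0951  [exponent -5.1840]
P(Sven) = 0.1294  [exponent -3.0960]
Difference = 0.0951 − 0.1294 = -0.0343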